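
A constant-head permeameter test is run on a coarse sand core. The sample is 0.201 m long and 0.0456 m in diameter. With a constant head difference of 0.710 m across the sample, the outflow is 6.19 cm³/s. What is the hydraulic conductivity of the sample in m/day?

92.7

Cross-sectional area A = π·(d/2)² = π × (0.0456/2)² = 0.001633 m².
Convert discharge: 6.19 cm³/s = 6.190e-06 m³/s.
Darcy's law rearranged: K = Q·L / (A·Δh) = 6.190e-06 × 0.201 / (0.001633 × 0.710) = 0.001073 m/s = 92.71 m/day.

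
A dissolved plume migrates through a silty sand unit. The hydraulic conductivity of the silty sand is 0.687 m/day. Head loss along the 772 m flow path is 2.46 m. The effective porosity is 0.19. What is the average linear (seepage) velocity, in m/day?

0.0115

Hydraulic gradient i = Δh / L = 2.46 / 772 = 0.003187.
Darcy flux q = K · i = 0.6870 × 0.003187 = 0.002189 m/day.
Seepage velocity v = q / n_e = 0.002189 / 0.19 = 0.01152 m/day.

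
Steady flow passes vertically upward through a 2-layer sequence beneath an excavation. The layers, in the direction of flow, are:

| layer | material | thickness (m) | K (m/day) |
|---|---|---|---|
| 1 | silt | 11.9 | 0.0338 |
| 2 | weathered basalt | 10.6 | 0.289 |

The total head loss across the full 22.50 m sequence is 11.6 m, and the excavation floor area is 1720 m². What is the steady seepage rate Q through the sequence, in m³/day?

Flow is perpendicular to layering, so the layers act in series and the equivalent K is the thickness-weighted harmonic mean.
Total thickness L = 11.9 + 10.6 = 22.50 m.
Σ(b_i/K_i) = 11.9/0.0338 + 10.6/0.289 = 388.7 d.
K_eq = L / Σ(b_i/K_i) = 22.50 / 388.7 = 0.05788 m/day.
Q = K_eq · A · (Δh/L) = 0.05788 × 1720 × (11.6/22.50) = 51.32 m³/day.

51.3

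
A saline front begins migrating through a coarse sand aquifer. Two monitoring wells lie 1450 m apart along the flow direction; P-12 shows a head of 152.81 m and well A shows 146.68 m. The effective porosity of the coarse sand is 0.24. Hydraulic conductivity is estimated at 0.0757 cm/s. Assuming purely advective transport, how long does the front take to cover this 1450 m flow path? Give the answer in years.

Convert K: 0.0757 cm/s × 864 = 65.40 m/day.
Hydraulic gradient i = (152.81 − 146.68) / 1450 = 6.13 / 1450 = 0.004228.
Darcy flux q = K · i = 65.40 × 0.004228 = 0.2765 m/day.
Seepage velocity v = q / n_e = 0.2765 / 0.24 = 1.152 m/day.
Travel time t = L / v = 1450 / 1.152 = 1259 days = 3.446 years.

3.45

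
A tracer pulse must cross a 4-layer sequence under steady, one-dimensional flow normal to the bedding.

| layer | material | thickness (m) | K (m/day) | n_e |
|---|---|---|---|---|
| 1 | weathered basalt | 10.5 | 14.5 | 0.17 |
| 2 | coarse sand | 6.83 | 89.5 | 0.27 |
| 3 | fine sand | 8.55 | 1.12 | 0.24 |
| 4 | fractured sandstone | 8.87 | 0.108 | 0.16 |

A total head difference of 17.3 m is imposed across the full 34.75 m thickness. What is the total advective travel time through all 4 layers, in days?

With flow normal to the layers, continuity requires the same specific discharge q through every layer.
Σ(b_i/K_i) = 10.5/14.5 + 6.83/89.5 + 8.55/1.12 + 8.87/0.108 = 90.56 d.
q = Δh / Σ(b_i/K_i) = 17.3 / 90.56 = 0.1910 m/day.
In each layer the seepage velocity is v_i = q/n_i, so the layer transit time is t_i = b_i·n_i / q:
  layer 1 (weathered basalt): t_1 = 10.5 × 0.17 / 0.1910 = 9.344 d
  layer 2 (coarse sand): t_2 = 6.83 × 0.27 / 0.1910 = 9.654 d
  layer 3 (fine sand): t_3 = 8.55 × 0.24 / 0.1910 = 10.74 d
  layer 4 (fractured sandstone): t_4 = 8.87 × 0.16 / 0.1910 = 7.429 d
Total t = Σ t_i = 37.17 days.

37.2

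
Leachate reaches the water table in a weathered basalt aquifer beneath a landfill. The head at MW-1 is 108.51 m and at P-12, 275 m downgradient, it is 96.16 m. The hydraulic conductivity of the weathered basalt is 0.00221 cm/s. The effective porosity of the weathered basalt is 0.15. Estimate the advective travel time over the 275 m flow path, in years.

1.32

Convert K: 0.00221 cm/s × 864 = 1.909 m/day.
Hydraulic gradient i = (108.51 − 96.16) / 275 = 12.35 / 275 = 0.04491.
Darcy flux q = K · i = 1.909 × 0.04491 = 0.08575 m/day.
Seepage velocity v = q / n_e = 0.08575 / 0.15 = 0.5717 m/day.
Travel time t = L / v = 275 / 0.5717 = 481.0 days = 1.317 years.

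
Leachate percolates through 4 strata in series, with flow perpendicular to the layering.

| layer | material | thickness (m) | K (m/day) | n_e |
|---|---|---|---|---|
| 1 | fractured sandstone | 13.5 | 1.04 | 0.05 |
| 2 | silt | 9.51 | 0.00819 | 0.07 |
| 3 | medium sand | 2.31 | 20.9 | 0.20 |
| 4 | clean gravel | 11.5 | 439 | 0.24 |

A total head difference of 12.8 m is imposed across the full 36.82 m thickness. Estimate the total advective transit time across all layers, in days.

With flow normal to the layers, continuity requires the same specific discharge q through every layer.
Σ(b_i/K_i) = 13.5/1.04 + 9.51/0.00819 + 2.31/20.9 + 11.5/439 = 1174 d.
q = Δh / Σ(b_i/K_i) = 12.8 / 1174 = 0.01090 m/day.
In each layer the seepage velocity is v_i = q/n_i, so the layer transit time is t_i = b_i·n_i / q:
  layer 1 (fractured sandstone): t_1 = 13.5 × 0.05 / 0.01090 = 61.93 d
  layer 2 (silt): t_2 = 9.51 × 0.07 / 0.01090 = 61.07 d
  layer 3 (medium sand): t_3 = 2.31 × 0.20 / 0.01090 = 42.38 d
  layer 4 (clean gravel): t_4 = 11.5 × 0.24 / 0.01090 = 253.2 d
Total t = Σ t_i = 418.6 days.

419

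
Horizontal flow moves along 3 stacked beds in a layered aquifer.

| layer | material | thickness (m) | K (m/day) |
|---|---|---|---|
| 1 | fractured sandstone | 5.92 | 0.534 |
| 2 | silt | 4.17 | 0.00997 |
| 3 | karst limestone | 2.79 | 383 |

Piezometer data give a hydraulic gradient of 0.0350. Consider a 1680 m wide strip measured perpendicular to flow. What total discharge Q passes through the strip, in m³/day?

63000

Flow is parallel to layering, so each bed carries its own Darcy discharge and the transmissivities add.
Σ(K_i·b_i) = 0.534×5.92 + 0.00997×4.17 + 383×2.79 = 1072 m²/day.
Hydraulic gradient i = 0.0350.
Q = Σ(K_i·b_i) · W · i = 1072 × 1680 × 0.03500 = 63020 m³/day.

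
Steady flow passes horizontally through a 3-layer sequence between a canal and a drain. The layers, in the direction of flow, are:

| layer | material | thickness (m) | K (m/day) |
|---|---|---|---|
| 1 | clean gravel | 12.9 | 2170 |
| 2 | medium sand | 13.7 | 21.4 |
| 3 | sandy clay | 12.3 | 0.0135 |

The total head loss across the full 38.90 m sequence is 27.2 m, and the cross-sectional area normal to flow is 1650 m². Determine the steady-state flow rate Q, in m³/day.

49.2

Flow is perpendicular to layering, so the layers act in series and the equivalent K is the thickness-weighted harmonic mean.
Total thickness L = 12.9 + 13.7 + 12.3 = 38.90 m.
Σ(b_i/K_i) = 12.9/2170 + 13.7/21.4 + 12.3/0.0135 = 911.8 d.
K_eq = L / Σ(b_i/K_i) = 38.90 / 911.8 = 0.04266 m/day.
Q = K_eq · A · (Δh/L) = 0.04266 × 1650 × (27.2/38.90) = 49.22 m³/day.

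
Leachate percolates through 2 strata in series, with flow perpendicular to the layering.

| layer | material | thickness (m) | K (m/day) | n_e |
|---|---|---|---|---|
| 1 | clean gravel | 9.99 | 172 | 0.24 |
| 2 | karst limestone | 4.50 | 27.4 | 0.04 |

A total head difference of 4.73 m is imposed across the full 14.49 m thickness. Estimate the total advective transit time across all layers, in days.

0.121

With flow normal to the layers, continuity requires the same specific discharge q through every layer.
Σ(b_i/K_i) = 9.99/172 + 4.50/27.4 = 0.2223 d.
q = Δh / Σ(b_i/K_i) = 4.73 / 0.2223 = 21.28 m/day.
In each layer the seepage velocity is v_i = q/n_i, so the layer transit time is t_i = b_i·n_i / q:
  layer 1 (clean gravel): t_1 = 9.99 × 0.24 / 21.28 = 0.1127 d
  layer 2 (karst limestone): t_2 = 4.50 × 0.04 / 21.28 = 0.008460 d
Total t = Σ t_i = 0.1211 days.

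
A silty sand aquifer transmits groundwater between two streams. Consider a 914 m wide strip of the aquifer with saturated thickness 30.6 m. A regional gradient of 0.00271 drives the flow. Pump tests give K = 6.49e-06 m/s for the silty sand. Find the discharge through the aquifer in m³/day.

Convert K: 6.49e-06 m/s × 86400 = 0.5607 m/day.
Cross-sectional area A = 914 × 30.6 = 27968 m².
Hydraulic gradient i = 0.00271.
Darcy's law: Q = K · A · i = 0.5607 × 27968 × 0.002710 = 42.50 m³/day.

42.5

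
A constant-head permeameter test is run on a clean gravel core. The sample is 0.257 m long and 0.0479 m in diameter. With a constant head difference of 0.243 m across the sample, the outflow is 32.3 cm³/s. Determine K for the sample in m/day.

1640

Cross-sectional area A = π·(d/2)² = π × (0.0479/2)² = 0.001802 m².
Convert discharge: 32.3 cm³/s = 3.230e-05 m³/s.
Darcy's law rearranged: K = Q·L / (A·Δh) = 3.230e-05 × 0.257 / (0.001802 × 0.243) = 0.01896 m/s = 1638 m/day.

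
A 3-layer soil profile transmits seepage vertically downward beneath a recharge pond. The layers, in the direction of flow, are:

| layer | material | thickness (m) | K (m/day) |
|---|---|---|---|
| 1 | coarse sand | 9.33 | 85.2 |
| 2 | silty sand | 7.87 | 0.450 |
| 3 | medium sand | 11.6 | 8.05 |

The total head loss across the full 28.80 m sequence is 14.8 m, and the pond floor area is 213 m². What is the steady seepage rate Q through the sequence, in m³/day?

166

Flow is perpendicular to layering, so the layers act in series and the equivalent K is the thickness-weighted harmonic mean.
Total thickness L = 9.33 + 7.87 + 11.6 = 28.80 m.
Σ(b_i/K_i) = 9.33/85.2 + 7.87/0.450 + 11.6/8.05 = 19.04 d.
K_eq = L / Σ(b_i/K_i) = 28.80 / 19.04 = 1.513 m/day.
Q = K_eq · A · (Δh/L) = 1.513 × 213 × (14.8/28.80) = 165.6 m³/day.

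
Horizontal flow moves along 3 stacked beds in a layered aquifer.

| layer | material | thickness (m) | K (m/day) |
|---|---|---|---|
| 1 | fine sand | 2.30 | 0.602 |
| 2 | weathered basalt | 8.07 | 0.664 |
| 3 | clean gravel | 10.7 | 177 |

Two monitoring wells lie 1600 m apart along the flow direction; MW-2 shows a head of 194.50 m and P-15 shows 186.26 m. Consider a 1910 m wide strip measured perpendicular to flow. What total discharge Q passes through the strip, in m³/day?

Flow is parallel to layering, so each bed carries its own Darcy discharge and the transmissivities add.
Σ(K_i·b_i) = 0.602×2.30 + 0.664×8.07 + 177×10.7 = 1901 m²/day.
Hydraulic gradient i = (194.50 − 186.26) / 1600 = 8.24 / 1600 = 0.005150.
Q = Σ(K_i·b_i) · W · i = 1901 × 1910 × 0.005150 = 18696 m³/day.

18700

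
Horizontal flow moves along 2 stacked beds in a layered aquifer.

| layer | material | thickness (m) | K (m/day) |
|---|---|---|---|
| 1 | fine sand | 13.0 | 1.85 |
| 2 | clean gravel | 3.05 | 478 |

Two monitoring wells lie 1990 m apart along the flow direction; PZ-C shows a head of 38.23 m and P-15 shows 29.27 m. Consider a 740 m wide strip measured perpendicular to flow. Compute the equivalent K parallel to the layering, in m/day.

92.3

Flow is parallel to layering, so each bed carries its own Darcy discharge and the transmissivities add.
Σ(K_i·b_i) = 1.85×13.0 + 478×3.05 = 1482 m²/day.
Total thickness b = 16.05 m, so K_eq = Σ(K_i·b_i)/b = 92.33 m/day.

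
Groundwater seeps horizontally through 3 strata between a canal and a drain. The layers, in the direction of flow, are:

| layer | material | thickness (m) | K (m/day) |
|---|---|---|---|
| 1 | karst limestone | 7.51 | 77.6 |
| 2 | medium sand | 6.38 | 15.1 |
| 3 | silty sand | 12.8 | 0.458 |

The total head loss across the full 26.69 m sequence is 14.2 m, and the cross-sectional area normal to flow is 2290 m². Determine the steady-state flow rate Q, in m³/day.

1140

Flow is perpendicular to layering, so the layers act in series and the equivalent K is the thickness-weighted harmonic mean.
Total thickness L = 7.51 + 6.38 + 12.8 = 26.69 m.
Σ(b_i/K_i) = 7.51/77.6 + 6.38/15.1 + 12.8/0.458 = 28.47 d.
K_eq = L / Σ(b_i/K_i) = 26.69 / 28.47 = 0.9376 m/day.
Q = K_eq · A · (Δh/L) = 0.9376 × 2290 × (14.2/26.69) = 1142 m³/day.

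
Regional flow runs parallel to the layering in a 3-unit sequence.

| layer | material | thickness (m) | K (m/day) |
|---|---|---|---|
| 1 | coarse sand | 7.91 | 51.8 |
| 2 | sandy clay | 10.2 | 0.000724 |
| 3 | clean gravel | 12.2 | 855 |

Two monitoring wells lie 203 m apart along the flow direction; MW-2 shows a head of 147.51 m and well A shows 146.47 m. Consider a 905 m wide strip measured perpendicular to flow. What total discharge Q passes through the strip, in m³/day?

50300

Flow is parallel to layering, so each bed carries its own Darcy discharge and the transmissivities add.
Σ(K_i·b_i) = 51.8×7.91 + 0.000724×10.2 + 855×12.2 = 10841 m²/day.
Hydraulic gradient i = (147.51 − 146.47) / 203 = 1.04 / 203 = 0.005123.
Q = Σ(K_i·b_i) · W · i = 10841 × 905 × 0.005123 = 50263 m³/day.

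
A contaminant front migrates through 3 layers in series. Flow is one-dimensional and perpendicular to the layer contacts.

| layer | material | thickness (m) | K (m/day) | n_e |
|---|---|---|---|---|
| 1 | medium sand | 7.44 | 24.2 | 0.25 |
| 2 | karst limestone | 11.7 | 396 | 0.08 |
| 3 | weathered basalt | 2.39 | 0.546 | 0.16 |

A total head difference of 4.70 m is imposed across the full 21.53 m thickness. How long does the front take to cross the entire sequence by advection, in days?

3.19

With flow normal to the layers, continuity requires the same specific discharge q through every layer.
Σ(b_i/K_i) = 7.44/24.2 + 11.7/396 + 2.39/0.546 = 4.714 d.
q = Δh / Σ(b_i/K_i) = 4.70 / 4.714 = 0.9970 m/day.
In each layer the seepage velocity is v_i = q/n_i, so the layer transit time is t_i = b_i·n_i / q:
  layer 1 (medium sand): t_1 = 7.44 × 0.25 / 0.9970 = 1.866 d
  layer 2 (karst limestone): t_2 = 11.7 × 0.08 / 0.9970 = 0.9388 d
  layer 3 (weathered basalt): t_3 = 2.39 × 0.16 / 0.9970 = 0.3836 d
Total t = Σ t_i = 3.188 days.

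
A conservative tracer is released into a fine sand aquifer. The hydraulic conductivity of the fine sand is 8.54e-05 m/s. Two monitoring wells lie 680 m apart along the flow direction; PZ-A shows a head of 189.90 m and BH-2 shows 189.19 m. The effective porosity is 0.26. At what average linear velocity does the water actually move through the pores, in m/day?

0.0296

Convert K: 8.54e-05 m/s × 86400 = 7.379 m/day.
Hydraulic gradient i = (189.90 − 189.19) / 680 = 0.71 / 680 = 0.001044.
Darcy flux q = K · i = 7.379 × 0.001044 = 0.007704 m/day.
Seepage velocity v = q / n_e = 0.007704 / 0.26 = 0.02963 m/day.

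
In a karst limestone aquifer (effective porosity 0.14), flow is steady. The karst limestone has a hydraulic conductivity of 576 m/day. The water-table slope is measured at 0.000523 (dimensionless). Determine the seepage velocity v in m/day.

2.15

Hydraulic gradient i = 0.000523.
Darcy flux q = K · i = 576.0 × 0.0005230 = 0.3012 m/day.
Seepage velocity v = q / n_e = 0.3012 / 0.14 = 2.152 m/day.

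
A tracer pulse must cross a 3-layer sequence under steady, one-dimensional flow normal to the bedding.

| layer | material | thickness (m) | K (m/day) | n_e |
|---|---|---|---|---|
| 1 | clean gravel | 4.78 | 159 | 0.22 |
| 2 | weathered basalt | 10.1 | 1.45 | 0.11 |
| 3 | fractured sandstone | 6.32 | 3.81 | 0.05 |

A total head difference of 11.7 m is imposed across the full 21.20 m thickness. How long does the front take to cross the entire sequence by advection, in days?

With flow normal to the layers, continuity requires the same specific discharge q through every layer.
Σ(b_i/K_i) = 4.78/159 + 10.1/1.45 + 6.32/3.81 = 8.654 d.
q = Δh / Σ(b_i/K_i) = 11.7 / 8.654 = 1.352 m/day.
In each layer the seepage velocity is v_i = q/n_i, so the layer transit time is t_i = b_i·n_i / q:
  layer 1 (clean gravel): t_1 = 4.78 × 0.22 / 1.352 = 0.7779 d
  layer 2 (weathered basalt): t_2 = 10.1 × 0.11 / 1.352 = 0.8218 d
  layer 3 (fractured sandstone): t_3 = 6.32 × 0.05 / 1.352 = 0.2337 d
Total t = Σ t_i = 1.833 days.

1.83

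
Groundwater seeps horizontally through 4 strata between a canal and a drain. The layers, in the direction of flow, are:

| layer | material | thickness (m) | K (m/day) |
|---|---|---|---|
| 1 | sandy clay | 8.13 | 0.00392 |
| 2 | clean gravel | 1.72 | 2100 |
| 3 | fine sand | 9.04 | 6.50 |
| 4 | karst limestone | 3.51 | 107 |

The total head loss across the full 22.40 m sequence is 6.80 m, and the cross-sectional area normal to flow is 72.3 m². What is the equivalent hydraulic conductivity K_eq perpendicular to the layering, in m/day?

0.0108

Flow is perpendicular to layering, so the layers act in series and the equivalent K is the thickness-weighted harmonic mean.
Total thickness L = 8.13 + 1.72 + 9.04 + 3.51 = 22.40 m.
Σ(b_i/K_i) = 8.13/0.00392 + 1.72/2100 + 9.04/6.50 + 3.51/107 = 2075 d.
K_eq = L / Σ(b_i/K_i) = 22.40 / 2075 = 0.01079 m/day.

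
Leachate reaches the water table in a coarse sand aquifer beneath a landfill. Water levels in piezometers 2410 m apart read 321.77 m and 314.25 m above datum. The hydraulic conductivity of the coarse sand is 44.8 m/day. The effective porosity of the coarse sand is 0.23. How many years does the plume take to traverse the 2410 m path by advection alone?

10.9

Hydraulic gradient i = (321.77 − 314.25) / 2410 = 7.52 / 2410 = 0.003120.
Darcy flux q = K · i = 44.80 × 0.003120 = 0.1398 m/day.
Seepage velocity v = q / n_e = 0.1398 / 0.23 = 0.6078 m/day.
Travel time t = L / v = 2410 / 0.6078 = 3965 days = 10.86 years.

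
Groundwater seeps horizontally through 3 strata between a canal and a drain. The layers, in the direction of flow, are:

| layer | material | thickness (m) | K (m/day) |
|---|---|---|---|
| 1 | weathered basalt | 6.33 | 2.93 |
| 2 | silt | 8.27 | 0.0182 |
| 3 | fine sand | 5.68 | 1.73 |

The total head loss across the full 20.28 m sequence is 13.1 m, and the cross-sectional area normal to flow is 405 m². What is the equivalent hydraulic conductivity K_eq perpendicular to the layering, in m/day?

Flow is perpendicular to layering, so the layers act in series and the equivalent K is the thickness-weighted harmonic mean.
Total thickness L = 6.33 + 8.27 + 5.68 = 20.28 m.
Σ(b_i/K_i) = 6.33/2.93 + 8.27/0.0182 + 5.68/1.73 = 459.8 d.
K_eq = L / Σ(b_i/K_i) = 20.28 / 459.8 = 0.04410 m/day.

0.0441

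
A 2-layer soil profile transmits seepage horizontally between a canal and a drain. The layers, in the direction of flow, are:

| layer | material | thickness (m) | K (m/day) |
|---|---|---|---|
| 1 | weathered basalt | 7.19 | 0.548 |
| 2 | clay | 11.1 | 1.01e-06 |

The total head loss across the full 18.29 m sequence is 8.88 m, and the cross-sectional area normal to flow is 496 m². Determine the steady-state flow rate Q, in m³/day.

Flow is perpendicular to layering, so the layers act in series and the equivalent K is the thickness-weighted harmonic mean.
Total thickness L = 7.19 + 11.1 = 18.29 m.
Σ(b_i/K_i) = 7.19/0.548 + 11.1/1.01e-06 = 1.099e+07 d.
K_eq = L / Σ(b_i/K_i) = 18.29 / 1.099e+07 = 1.664e-06 m/day.
Q = K_eq · A · (Δh/L) = 1.664e-06 × 496 × (8.88/18.29) = 0.0004008 m³/day.

0.000401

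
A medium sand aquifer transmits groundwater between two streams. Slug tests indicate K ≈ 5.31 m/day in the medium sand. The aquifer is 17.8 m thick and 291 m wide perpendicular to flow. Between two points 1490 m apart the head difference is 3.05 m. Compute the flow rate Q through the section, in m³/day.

Cross-sectional area A = 291 × 17.8 = 5180 m².
Hydraulic gradient i = Δh / L = 3.05 / 1490 = 0.002047.
Darcy's law: Q = K · A · i = 5.310 × 5180 × 0.002047 = 56.30 m³/day.

56.3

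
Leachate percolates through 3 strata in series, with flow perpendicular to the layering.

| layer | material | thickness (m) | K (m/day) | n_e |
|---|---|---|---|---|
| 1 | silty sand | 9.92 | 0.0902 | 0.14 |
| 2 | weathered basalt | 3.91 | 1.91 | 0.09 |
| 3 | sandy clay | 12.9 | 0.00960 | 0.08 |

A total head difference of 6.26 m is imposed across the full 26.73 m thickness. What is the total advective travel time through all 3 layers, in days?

With flow normal to the layers, continuity requires the same specific discharge q through every layer.
Σ(b_i/K_i) = 9.92/0.0902 + 3.91/1.91 + 12.9/0.00960 = 1456 d.
q = Δh / Σ(b_i/K_i) = 6.26 / 1456 = 0.004300 m/day.
In each layer the seepage velocity is v_i = q/n_i, so the layer transit time is t_i = b_i·n_i / q:
  layer 1 (silty sand): t_1 = 9.92 × 0.14 / 0.004300 = 323.0 d
  layer 2 (weathered basalt): t_2 = 3.91 × 0.09 / 0.004300 = 81.84 d
  layer 3 (sandy clay): t_3 = 12.9 × 0.08 / 0.004300 = 240.0 d
Total t = Σ t_i = 644.8 days.

645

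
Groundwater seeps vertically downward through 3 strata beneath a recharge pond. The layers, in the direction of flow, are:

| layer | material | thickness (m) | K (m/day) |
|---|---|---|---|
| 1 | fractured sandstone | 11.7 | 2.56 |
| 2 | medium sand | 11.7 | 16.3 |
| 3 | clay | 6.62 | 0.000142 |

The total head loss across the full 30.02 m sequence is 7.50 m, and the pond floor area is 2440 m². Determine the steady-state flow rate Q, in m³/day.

Flow is perpendicular to layering, so the layers act in series and the equivalent K is the thickness-weighted harmonic mean.
Total thickness L = 11.7 + 11.7 + 6.62 = 30.02 m.
Σ(b_i/K_i) = 11.7/2.56 + 11.7/16.3 + 6.62/0.000142 = 46625 d.
K_eq = L / Σ(b_i/K_i) = 30.02 / 46625 = 0.0006439 m/day.
Q = K_eq · A · (Δh/L) = 0.0006439 × 2440 × (7.50/30.02) = 0.3925 m³/day.

0.392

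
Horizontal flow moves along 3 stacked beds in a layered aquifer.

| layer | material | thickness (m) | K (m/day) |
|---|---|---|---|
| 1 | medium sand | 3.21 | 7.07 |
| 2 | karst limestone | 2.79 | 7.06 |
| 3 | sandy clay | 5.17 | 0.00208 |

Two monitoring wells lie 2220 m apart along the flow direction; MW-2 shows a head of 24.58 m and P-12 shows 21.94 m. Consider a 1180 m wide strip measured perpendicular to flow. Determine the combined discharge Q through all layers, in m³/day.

Flow is parallel to layering, so each bed carries its own Darcy discharge and the transmissivities add.
Σ(K_i·b_i) = 7.07×3.21 + 7.06×2.79 + 0.00208×5.17 = 42.40 m²/day.
Hydraulic gradient i = (24.58 − 21.94) / 2220 = 2.64 / 2220 = 0.001189.
Q = Σ(K_i·b_i) · W · i = 42.40 × 1180 × 0.001189 = 59.50 m³/day.

59.5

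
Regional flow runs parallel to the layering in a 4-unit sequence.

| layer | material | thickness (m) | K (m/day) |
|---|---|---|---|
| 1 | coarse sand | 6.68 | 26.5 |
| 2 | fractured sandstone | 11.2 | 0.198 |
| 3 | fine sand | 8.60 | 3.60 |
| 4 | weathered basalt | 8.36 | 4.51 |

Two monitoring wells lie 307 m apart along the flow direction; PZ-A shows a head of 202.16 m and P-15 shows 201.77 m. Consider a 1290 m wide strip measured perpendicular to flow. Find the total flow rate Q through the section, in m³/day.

406

Flow is parallel to layering, so each bed carries its own Darcy discharge and the transmissivities add.
Σ(K_i·b_i) = 26.5×6.68 + 0.198×11.2 + 3.60×8.60 + 4.51×8.36 = 247.9 m²/day.
Hydraulic gradient i = (202.16 − 201.77) / 307 = 0.39 / 307 = 0.001270.
Q = Σ(K_i·b_i) · W · i = 247.9 × 1290 × 0.001270 = 406.3 m³/day.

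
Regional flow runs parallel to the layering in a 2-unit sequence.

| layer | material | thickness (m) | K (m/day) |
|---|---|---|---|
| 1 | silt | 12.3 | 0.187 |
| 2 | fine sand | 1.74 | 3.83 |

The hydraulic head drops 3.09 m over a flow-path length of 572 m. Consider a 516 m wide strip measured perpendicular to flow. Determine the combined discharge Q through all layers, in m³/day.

Flow is parallel to layering, so each bed carries its own Darcy discharge and the transmissivities add.
Σ(K_i·b_i) = 0.187×12.3 + 3.83×1.74 = 8.964 m²/day.
Hydraulic gradient i = Δh / L = 3.09 / 572 = 0.005402.
Q = Σ(K_i·b_i) · W · i = 8.964 × 516 × 0.005402 = 24.99 m³/day.

25.0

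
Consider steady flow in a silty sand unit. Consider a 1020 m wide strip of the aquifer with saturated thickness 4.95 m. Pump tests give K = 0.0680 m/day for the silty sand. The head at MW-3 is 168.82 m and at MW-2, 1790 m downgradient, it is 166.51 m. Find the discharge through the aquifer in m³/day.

0.443

Cross-sectional area A = 1020 × 4.95 = 5049 m².
Hydraulic gradient i = (168.82 − 166.51) / 1790 = 2.31 / 1790 = 0.001291.
Darcy's law: Q = K · A · i = 0.06800 × 5049 × 0.001291 = 0.4431 m³/day.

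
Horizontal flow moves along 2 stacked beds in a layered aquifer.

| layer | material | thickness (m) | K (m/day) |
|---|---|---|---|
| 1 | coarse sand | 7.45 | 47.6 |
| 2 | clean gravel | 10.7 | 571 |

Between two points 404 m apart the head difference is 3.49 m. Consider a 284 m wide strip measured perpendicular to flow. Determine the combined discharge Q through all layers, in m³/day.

Flow is parallel to layering, so each bed carries its own Darcy discharge and the transmissivities add.
Σ(K_i·b_i) = 47.6×7.45 + 571×10.7 = 6464 m²/day.
Hydraulic gradient i = Δh / L = 3.49 / 404 = 0.008639.
Q = Σ(K_i·b_i) · W · i = 6464 × 284 × 0.008639 = 15859 m³/day.

15900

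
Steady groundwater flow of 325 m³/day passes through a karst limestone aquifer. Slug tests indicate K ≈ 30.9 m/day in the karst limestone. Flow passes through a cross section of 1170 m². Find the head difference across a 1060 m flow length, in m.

From Q = K·A·i, i = Q / (K·A) = 325 / (30.90 × 1170) = 0.008990.
Head loss Δh = i · L = 0.008990 × 1060 = 9.529 m.

9.53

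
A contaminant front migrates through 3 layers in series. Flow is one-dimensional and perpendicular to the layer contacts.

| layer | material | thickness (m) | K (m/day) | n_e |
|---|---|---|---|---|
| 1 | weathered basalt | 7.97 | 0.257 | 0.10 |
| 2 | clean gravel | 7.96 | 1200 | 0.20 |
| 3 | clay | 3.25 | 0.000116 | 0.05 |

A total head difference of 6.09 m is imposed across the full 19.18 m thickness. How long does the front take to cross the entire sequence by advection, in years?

With flow normal to the layers, continuity requires the same specific discharge q through every layer.
Σ(b_i/K_i) = 7.97/0.257 + 7.96/1200 + 3.25/0.000116 = 28048 d.
q = Δh / Σ(b_i/K_i) = 6.09 / 28048 = 0.0002171 m/day.
In each layer the seepage velocity is v_i = q/n_i, so the layer transit time is t_i = b_i·n_i / q:
  layer 1 (weathered basalt): t_1 = 7.97 × 0.10 / 0.0002171 = 3671 d
  layer 2 (clean gravel): t_2 = 7.96 × 0.20 / 0.0002171 = 7332 d
  layer 3 (clay): t_3 = 3.25 × 0.05 / 0.0002171 = 748.4 d
Total t = Σ t_i = 11751 days = 32.17 years.

32.2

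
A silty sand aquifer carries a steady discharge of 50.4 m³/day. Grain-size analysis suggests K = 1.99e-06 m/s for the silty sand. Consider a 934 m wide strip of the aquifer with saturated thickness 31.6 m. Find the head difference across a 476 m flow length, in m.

Convert K: 1.99e-06 m/s × 86400 = 0.1719 m/day.
Cross-sectional area A = 934 × 31.6 = 29514 m².
From Q = K·A·i, i = Q / (K·A) = 50.4 / (0.1719 × 29514) = 0.009932.
Head loss Δh = i · L = 0.009932 × 476 = 4.728 m.

4.73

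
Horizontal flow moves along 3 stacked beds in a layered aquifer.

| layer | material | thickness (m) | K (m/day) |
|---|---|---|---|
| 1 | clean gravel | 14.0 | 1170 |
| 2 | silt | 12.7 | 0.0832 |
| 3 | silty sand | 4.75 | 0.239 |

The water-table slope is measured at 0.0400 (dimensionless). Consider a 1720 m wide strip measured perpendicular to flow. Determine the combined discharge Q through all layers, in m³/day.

1.13e+06

Flow is parallel to layering, so each bed carries its own Darcy discharge and the transmissivities add.
Σ(K_i·b_i) = 1170×14.0 + 0.0832×12.7 + 0.239×4.75 = 16382 m²/day.
Hydraulic gradient i = 0.0400.
Q = Σ(K_i·b_i) · W · i = 16382 × 1720 × 0.04000 = 1.127e+06 m³/day.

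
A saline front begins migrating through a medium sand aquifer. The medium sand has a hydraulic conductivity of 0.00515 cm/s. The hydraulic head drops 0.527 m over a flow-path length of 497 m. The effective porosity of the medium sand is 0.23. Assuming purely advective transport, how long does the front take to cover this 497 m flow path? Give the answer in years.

66.3

Convert K: 0.00515 cm/s × 864 = 4.450 m/day.
Hydraulic gradient i = Δh / L = 0.527 / 497 = 0.001060.
Darcy flux q = K · i = 4.450 × 0.001060 = 0.004718 m/day.
Seepage velocity v = q / n_e = 0.004718 / 0.23 = 0.02051 m/day.
Travel time t = L / v = 497 / 0.02051 = 24228 days = 66.33 years.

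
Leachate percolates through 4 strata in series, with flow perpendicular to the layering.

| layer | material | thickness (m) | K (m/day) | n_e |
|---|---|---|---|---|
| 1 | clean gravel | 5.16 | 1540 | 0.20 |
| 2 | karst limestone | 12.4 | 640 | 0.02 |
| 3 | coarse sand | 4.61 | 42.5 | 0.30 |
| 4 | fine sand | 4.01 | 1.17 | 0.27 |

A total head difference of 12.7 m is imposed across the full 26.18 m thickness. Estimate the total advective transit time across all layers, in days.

1.05

With flow normal to the layers, continuity requires the same specific discharge q through every layer.
Σ(b_i/K_i) = 5.16/1540 + 12.4/640 + 4.61/42.5 + 4.01/1.17 = 3.559 d.
q = Δh / Σ(b_i/K_i) = 12.7 / 3.559 = 3.569 m/day.
In each layer the seepage velocity is v_i = q/n_i, so the layer transit time is t_i = b_i·n_i / q:
  layer 1 (clean gravel): t_1 = 5.16 × 0.20 / 3.569 = 0.2892 d
  layer 2 (karst limestone): t_2 = 12.4 × 0.02 / 3.569 = 0.06949 d
  layer 3 (coarse sand): t_3 = 4.61 × 0.30 / 3.569 = 0.3875 d
  layer 4 (fine sand): t_4 = 4.01 × 0.27 / 3.569 = 0.3034 d
Total t = Σ t_i = 1.050 days.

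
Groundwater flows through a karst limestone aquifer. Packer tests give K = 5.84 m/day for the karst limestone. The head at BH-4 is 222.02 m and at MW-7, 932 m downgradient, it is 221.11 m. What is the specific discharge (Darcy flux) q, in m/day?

Hydraulic gradient i = (222.02 − 221.11) / 932 = 0.91 / 932 = 0.0009764.
Specific discharge q = K · i = 5.840 × 0.0009764 = 0.005702 m/day.

0.00570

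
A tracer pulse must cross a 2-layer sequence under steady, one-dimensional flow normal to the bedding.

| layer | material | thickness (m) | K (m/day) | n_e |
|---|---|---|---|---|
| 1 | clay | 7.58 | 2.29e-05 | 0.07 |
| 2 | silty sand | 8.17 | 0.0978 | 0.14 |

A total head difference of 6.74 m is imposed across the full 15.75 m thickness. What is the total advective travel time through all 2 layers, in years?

With flow normal to the layers, continuity requires the same specific discharge q through every layer.
Σ(b_i/K_i) = 7.58/2.29e-05 + 8.17/0.0978 = 3.311e+05 d.
q = Δh / Σ(b_i/K_i) = 6.74 / 3.311e+05 = 2.036e-05 m/day.
In each layer the seepage velocity is v_i = q/n_i, so the layer transit time is t_i = b_i·n_i / q:
  layer 1 (clay): t_1 = 7.58 × 0.07 / 2.036e-05 = 26065 d
  layer 2 (silty sand): t_2 = 8.17 × 0.14 / 2.036e-05 = 56187 d
Total t = Σ t_i = 82251 days = 225.2 years.

225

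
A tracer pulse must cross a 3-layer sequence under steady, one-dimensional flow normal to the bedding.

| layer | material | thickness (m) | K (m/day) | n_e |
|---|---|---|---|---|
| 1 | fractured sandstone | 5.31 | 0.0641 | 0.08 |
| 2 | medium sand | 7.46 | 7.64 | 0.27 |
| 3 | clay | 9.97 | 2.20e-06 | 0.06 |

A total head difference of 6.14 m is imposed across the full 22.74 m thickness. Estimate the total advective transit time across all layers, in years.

6140

With flow normal to the layers, continuity requires the same specific discharge q through every layer.
Σ(b_i/K_i) = 5.31/0.0641 + 7.46/7.64 + 9.97/2.20e-06 = 4.532e+06 d.
q = Δh / Σ(b_i/K_i) = 6.14 / 4.532e+06 = 1.355e-06 m/day.
In each layer the seepage velocity is v_i = q/n_i, so the layer transit time is t_i = b_i·n_i / q:
  layer 1 (fractured sandstone): t_1 = 5.31 × 0.08 / 1.355e-06 = 3.135e+05 d
  layer 2 (medium sand): t_2 = 7.46 × 0.27 / 1.355e-06 = 1.487e+06 d
  layer 3 (clay): t_3 = 9.97 × 0.06 / 1.355e-06 = 4.415e+05 d
Total t = Σ t_i = 2.242e+06 days = 6138 years.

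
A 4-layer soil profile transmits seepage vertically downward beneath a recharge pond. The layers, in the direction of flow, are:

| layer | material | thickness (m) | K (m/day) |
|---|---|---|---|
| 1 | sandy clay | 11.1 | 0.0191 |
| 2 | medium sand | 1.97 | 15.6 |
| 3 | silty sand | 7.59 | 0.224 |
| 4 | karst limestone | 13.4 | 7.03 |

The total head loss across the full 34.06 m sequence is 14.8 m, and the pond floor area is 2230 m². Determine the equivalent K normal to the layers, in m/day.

0.0552

Flow is perpendicular to layering, so the layers act in series and the equivalent K is the thickness-weighted harmonic mean.
Total thickness L = 11.1 + 1.97 + 7.59 + 13.4 = 34.06 m.
Σ(b_i/K_i) = 11.1/0.0191 + 1.97/15.6 + 7.59/0.224 + 13.4/7.03 = 617.1 d.
K_eq = L / Σ(b_i/K_i) = 34.06 / 617.1 = 0.05520 m/day.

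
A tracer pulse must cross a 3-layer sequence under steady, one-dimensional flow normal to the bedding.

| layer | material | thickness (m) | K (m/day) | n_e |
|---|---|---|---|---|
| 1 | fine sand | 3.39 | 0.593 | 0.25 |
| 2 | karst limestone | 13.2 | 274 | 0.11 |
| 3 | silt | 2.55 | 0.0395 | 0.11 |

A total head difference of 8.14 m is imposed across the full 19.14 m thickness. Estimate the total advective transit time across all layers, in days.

With flow normal to the layers, continuity requires the same specific discharge q through every layer.
Σ(b_i/K_i) = 3.39/0.593 + 13.2/274 + 2.55/0.0395 = 70.32 d.
q = Δh / Σ(b_i/K_i) = 8.14 / 70.32 = 0.1158 m/day.
In each layer the seepage velocity is v_i = q/n_i, so the layer transit time is t_i = b_i·n_i / q:
  layer 1 (fine sand): t_1 = 3.39 × 0.25 / 0.1158 = 7.322 d
  layer 2 (karst limestone): t_2 = 13.2 × 0.11 / 0.1158 = 12.54 d
  layer 3 (silt): t_3 = 2.55 × 0.11 / 0.1158 = 2.423 d
Total t = Σ t_i = 22.29 days.

22.3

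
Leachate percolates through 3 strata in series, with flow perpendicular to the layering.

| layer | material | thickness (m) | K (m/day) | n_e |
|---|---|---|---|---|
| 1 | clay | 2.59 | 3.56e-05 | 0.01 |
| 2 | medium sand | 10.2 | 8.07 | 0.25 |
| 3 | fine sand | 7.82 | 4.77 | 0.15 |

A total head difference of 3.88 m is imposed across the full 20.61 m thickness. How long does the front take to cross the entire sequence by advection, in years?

192

With flow normal to the layers, continuity requires the same specific discharge q through every layer.
Σ(b_i/K_i) = 2.59/3.56e-05 + 10.2/8.07 + 7.82/4.77 = 72756 d.
q = Δh / Σ(b_i/K_i) = 3.88 / 72756 = 5.333e-05 m/day.
In each layer the seepage velocity is v_i = q/n_i, so the layer transit time is t_i = b_i·n_i / q:
  layer 1 (clay): t_1 = 2.59 × 0.01 / 5.333e-05 = 485.7 d
  layer 2 (medium sand): t_2 = 10.2 × 0.25 / 5.333e-05 = 47816 d
  layer 3 (fine sand): t_3 = 7.82 × 0.15 / 5.333e-05 = 21995 d
Total t = Σ t_i = 70297 days = 192.5 years.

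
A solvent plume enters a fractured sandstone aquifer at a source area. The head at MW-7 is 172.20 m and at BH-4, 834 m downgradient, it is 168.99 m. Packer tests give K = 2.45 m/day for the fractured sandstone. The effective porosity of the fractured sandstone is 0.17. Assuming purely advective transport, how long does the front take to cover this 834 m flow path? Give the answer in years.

Hydraulic gradient i = (172.20 − 168.99) / 834 = 3.21 / 834 = 0.003849.
Darcy flux q = K · i = 2.450 × 0.003849 = 0.009430 m/day.
Seepage velocity v = q / n_e = 0.009430 / 0.17 = 0.05547 m/day.
Travel time t = L / v = 834 / 0.05547 = 15035 days = 41.16 years.

41.2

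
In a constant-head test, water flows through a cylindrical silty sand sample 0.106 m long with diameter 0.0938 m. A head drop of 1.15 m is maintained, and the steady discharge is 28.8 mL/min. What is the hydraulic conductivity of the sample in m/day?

0.553

Cross-sectional area A = π·(d/2)² = π × (0.0938/2)² = 0.006910 m².
Convert discharge: 28.8 mL/min = 4.800e-07 m³/s.
Darcy's law rearranged: K = Q·L / (A·Δh) = 4.800e-07 × 0.106 / (0.006910 × 1.15) = 6.403e-06 m/s = 0.5532 m/day.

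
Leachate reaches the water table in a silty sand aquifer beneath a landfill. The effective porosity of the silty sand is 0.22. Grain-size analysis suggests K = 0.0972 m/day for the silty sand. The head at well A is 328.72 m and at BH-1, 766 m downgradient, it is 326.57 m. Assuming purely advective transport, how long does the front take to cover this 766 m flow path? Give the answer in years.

1690

Hydraulic gradient i = (328.72 − 326.57) / 766 = 2.15 / 766 = 0.002807.
Darcy flux q = K · i = 0.09720 × 0.002807 = 0.0002728 m/day.
Seepage velocity v = q / n_e = 0.0002728 / 0.22 = 0.001240 m/day.
Travel time t = L / v = 766 / 0.001240 = 6.177e+05 days = 1691 years.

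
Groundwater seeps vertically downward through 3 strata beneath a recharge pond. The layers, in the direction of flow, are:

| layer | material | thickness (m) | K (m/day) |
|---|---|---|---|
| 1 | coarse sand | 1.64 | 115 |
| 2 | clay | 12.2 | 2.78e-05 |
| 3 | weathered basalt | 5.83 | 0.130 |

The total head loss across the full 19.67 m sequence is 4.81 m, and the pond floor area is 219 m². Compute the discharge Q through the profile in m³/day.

0.00240

Flow is perpendicular to layering, so the layers act in series and the equivalent K is the thickness-weighted harmonic mean.
Total thickness L = 1.64 + 12.2 + 5.83 = 19.67 m.
Σ(b_i/K_i) = 1.64/115 + 12.2/2.78e-05 + 5.83/0.130 = 4.389e+05 d.
K_eq = L / Σ(b_i/K_i) = 19.67 / 4.389e+05 = 4.482e-05 m/day.
Q = K_eq · A · (Δh/L) = 4.482e-05 × 219 × (4.81/19.67) = 0.002400 m³/day.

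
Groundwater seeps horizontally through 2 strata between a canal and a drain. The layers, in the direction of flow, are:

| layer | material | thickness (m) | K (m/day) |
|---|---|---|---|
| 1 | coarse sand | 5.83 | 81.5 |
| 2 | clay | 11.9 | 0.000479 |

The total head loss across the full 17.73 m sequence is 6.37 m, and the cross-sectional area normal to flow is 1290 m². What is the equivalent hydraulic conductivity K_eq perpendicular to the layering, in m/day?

0.000714

Flow is perpendicular to layering, so the layers act in series and the equivalent K is the thickness-weighted harmonic mean.
Total thickness L = 5.83 + 11.9 = 17.73 m.
Σ(b_i/K_i) = 5.83/81.5 + 11.9/0.000479 = 24843 d.
K_eq = L / Σ(b_i/K_i) = 17.73 / 24843 = 0.0007137 m/day.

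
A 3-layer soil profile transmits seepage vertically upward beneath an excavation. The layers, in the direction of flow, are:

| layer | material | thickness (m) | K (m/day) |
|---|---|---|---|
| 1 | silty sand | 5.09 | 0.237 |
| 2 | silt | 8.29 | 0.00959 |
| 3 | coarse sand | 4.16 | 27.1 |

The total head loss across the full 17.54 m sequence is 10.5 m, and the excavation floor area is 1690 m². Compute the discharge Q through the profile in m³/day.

20.0

Flow is perpendicular to layering, so the layers act in series and the equivalent K is the thickness-weighted harmonic mean.
Total thickness L = 5.09 + 8.29 + 4.16 = 17.54 m.
Σ(b_i/K_i) = 5.09/0.237 + 8.29/0.00959 + 4.16/27.1 = 886.1 d.
K_eq = L / Σ(b_i/K_i) = 17.54 / 886.1 = 0.01980 m/day.
Q = K_eq · A · (Δh/L) = 0.01980 × 1690 × (10.5/17.54) = 20.03 m³/day.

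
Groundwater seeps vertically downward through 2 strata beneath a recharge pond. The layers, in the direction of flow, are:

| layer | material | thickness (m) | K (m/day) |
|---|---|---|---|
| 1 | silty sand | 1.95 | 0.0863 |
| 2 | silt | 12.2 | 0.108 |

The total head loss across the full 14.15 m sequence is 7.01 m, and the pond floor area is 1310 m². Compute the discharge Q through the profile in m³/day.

Flow is perpendicular to layering, so the layers act in series and the equivalent K is the thickness-weighted harmonic mean.
Total thickness L = 1.95 + 12.2 = 14.15 m.
Σ(b_i/K_i) = 1.95/0.0863 + 12.2/0.108 = 135.6 d.
K_eq = L / Σ(b_i/K_i) = 14.15 / 135.6 = 0.1044 m/day.
Q = K_eq · A · (Δh/L) = 0.1044 × 1310 × (7.01/14.15) = 67.74 m³/day.

67.7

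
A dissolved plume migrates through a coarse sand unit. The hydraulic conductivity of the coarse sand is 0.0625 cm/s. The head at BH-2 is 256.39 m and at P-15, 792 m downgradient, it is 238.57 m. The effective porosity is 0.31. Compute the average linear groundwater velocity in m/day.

Convert K: 0.0625 cm/s × 864 = 54.00 m/day.
Hydraulic gradient i = (256.39 − 238.57) / 792 = 17.82 / 792 = 0.02250.
Darcy flux q = K · i = 54.00 × 0.02250 = 1.215 m/day.
Seepage velocity v = q / n_e = 1.215 / 0.31 = 3.919 m/day.

3.92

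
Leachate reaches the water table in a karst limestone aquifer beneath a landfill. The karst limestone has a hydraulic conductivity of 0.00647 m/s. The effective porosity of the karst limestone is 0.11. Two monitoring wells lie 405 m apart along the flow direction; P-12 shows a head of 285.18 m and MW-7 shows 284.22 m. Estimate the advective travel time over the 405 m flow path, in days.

33.6

Convert K: 0.00647 m/s × 86400 = 559.0 m/day.
Hydraulic gradient i = (285.18 − 284.22) / 405 = 0.96 / 405 = 0.002370.
Darcy flux q = K · i = 559.0 × 0.002370 = 1.325 m/day.
Seepage velocity v = q / n_e = 1.325 / 0.11 = 12.05 m/day.
Travel time t = L / v = 405 / 12.05 = 33.62 days.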